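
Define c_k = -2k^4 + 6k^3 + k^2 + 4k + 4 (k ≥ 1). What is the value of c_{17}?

-137203

c_{17} = -2·17^4 + 6·17^3 + 1·17^2 + 4·17 + 4 = -137203.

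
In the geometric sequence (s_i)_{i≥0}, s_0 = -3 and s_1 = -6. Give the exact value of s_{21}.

Common ratio r = 2.
s_i = (-3)·2^(i-0).
s_{21} = (-3)·2^21 = -6291456.

-6291456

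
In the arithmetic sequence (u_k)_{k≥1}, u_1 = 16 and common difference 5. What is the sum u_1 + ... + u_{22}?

1507

u_k = 16 + (k - 1)·5.
u_{22} = 121; S = 22·(16 + 121)/2 = 1507.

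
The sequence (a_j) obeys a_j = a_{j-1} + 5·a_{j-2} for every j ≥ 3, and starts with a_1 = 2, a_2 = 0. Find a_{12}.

61910

Compute successive terms:
a_3 = 10;  a_4 = 10;  a_5 = 60;  a_6 = 110;  a_7 = 410;  a_8 = 960;  a_9 = 3010;  a_{10} = 7810;  a_{11} = 22860;  a_{12} = 61910.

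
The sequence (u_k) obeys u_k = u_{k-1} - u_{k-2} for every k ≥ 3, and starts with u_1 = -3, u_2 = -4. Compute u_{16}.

Applying the relation repeatedly:
u_3 = -1, u_4 = 3, u_5 = 4, …, u_{13} = -3, u_{14} = -4, u_{15} = -1, u_{16} = 3.

3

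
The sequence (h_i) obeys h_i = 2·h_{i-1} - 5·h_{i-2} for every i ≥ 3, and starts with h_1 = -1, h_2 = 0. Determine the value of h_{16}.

40310

Iterate the recurrence:
h_3 = 5  h_4 = 10  h_5 = -5  …  h_{13} = -6605  h_{14} = 25740  h_{15} = 84505  h_{16} = 40310.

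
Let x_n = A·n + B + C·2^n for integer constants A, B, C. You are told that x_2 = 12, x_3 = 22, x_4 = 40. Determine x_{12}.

8216

At n = 2, 3, 4: 2A + B + 4C = 12; 3A + B + 8C = 22; 4A + B + 16C = 40.
Subtracting the first from the second: A + 4C = 10.
Subtracting the second from the third: A + 8C = 18.
Solving: C = 2, A = 2, then B = 0.
So x_n = 2·n + 0 + 2·2^n; at n=12 this is 8216.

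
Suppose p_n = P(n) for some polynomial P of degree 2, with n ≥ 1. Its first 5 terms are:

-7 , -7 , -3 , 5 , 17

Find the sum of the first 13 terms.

1053

1st diffs: 0, 4, 8, 12.
2nd diffs: 4, 4, 4 (constant).
So p_n = 2n^2 - 6n - 3.
Continuing: …, 33, 53, 77, 105, …, p_{13} = 257.
Summing n = 1..13 (13 terms) gives 1053.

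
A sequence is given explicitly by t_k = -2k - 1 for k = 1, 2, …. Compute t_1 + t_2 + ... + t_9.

-99

Over k = 1..9: Σk = 45.
Total = (-2)·45 + (-1)·9 = -99.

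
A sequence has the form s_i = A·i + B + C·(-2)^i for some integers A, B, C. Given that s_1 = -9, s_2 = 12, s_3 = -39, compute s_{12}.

The three given values yield: A + B - 2C = -9; 2A + B + 4C = 12; 3A + B - 8C = -39.
Subtracting the first from the second: A + 6C = 21.
Subtracting the second from the third: A - 12C = -51.
Solving: C = 4, A = -3, then B = 2.
So s_i = -3·i + 2 + 4·(-2)^i; at i=12 this is 16350.

16350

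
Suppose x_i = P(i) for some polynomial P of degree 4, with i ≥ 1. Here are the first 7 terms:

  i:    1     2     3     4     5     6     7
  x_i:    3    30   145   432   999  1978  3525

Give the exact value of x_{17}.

101715

1st diffs: 27, 115, 287, 567, 979, 1547.
2nd diffs: 88, 172, 280, 412, 568.
3rd diffs: 84, 108, 132, 156.
4th diffs: 24, 24, 24 (constant).
Newton forward-difference form: x_i = 3 + 27·C(i-1,1) + 88·C(i-1,2) + 84·C(i-1,3) + 24·C(i-1,4).
At i = 17: i-1 = 16, so x_{17} = 3 + 432 + 10560 + 47040 + 43680 = 101715.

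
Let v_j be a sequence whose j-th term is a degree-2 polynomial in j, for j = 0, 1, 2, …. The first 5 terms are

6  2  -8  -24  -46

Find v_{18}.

-984

1st diffs: -4, -10, -16, -22.
2nd diffs: -6, -6, -6 (constant).
Newton forward-difference form: v_j = 6 + (-4)·C(j,1) + (-6)·C(j,2).
At j = 18: j = 18, so v_{18} = 6 - 72 - 918 = -984.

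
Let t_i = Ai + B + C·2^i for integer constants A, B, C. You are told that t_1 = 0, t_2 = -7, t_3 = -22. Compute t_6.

-243

Write the equations: A + B + 2C = 0; 2A + B + 4C = -7; 3A + B + 8C = -22.
Subtracting the first from the second: A + 2C = -7.
Subtracting the second from the third: A + 4C = -15.
Solving: C = -4, A = 1, then B = 7.
So t_i = 1·i + 7 + (-4)·2^i; at i=6 this is -243.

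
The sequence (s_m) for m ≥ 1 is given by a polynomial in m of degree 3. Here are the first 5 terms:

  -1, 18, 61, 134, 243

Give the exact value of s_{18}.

7666

1st diffs: 19, 43, 73, 109.
2nd diffs: 24, 30, 36.
3rd diffs: 6, 6 (constant).
So s_m = m^3 + 6m^2 - 6m - 2.
Evaluating at m = 18 gives s_{18} = 7666.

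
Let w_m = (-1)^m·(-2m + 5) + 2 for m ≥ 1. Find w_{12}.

-17

(-1)^12 = 1; -2m + 5 at m=12 is -19; so w_{12} = -17.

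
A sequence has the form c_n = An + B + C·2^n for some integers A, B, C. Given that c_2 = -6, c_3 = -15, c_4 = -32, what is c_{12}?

-8200

The three given values yield: 2A + B + 4C = -6; 3A + B + 8C = -15; 4A + B + 16C = -32.
Subtracting the first from the second: A + 4C = -9.
Subtracting the second from the third: A + 8C = -17.
Solving: C = -2, A = -1, then B = 4.
So c_n = -1·n + 4 + (-2)·2^n; at n=12 this is -8200.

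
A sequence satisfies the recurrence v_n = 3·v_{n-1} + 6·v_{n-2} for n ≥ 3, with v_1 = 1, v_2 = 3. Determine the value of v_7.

v_3 = 15;  v_4 = 63;  v_5 = 279;  v_6 = 1215;  v_7 = 5319.

5319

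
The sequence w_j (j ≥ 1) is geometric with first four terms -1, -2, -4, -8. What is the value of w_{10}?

Common ratio r = 2.
w_j = (-1)·2^(j-1).
w_{10} = (-1)·2^9 = -512.

-512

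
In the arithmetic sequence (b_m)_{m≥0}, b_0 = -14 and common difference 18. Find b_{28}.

b_m = -14 + (m - 0)·18.
b_{28} = -14 + 28·18 = 490.

490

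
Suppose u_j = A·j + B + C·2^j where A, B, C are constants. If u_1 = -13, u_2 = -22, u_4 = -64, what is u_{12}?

-12328

At j = 1, 2, 4: A + B + 2C = -13; 2A + B + 4C = -22; 4A + B + 16C = -64.
Subtracting the first from the second: A + 2C = -9.
Subtracting the second from the third: 2A + 12C = -42.
Solving: C = -3, A = -3, then B = -4.
Therefore u_{12} = -36 + (-4) + (-3)·4096 = -12328.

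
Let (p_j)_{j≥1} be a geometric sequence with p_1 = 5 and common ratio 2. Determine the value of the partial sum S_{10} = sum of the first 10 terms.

5115

p_j = 5·2^(j-1).
S = 5·(2^10 - 1)/(2 - 1) = 5·(1024 - 1)/(1) = 5115.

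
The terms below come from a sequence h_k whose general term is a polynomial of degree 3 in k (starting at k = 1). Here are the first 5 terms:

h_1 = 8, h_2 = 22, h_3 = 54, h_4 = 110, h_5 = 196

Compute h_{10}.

1286

1st diffs: 14, 32, 56, 86.
2nd diffs: 18, 24, 30.
3rd diffs: 6, 6 (constant).
So h_k = k^3 + 3k^2 - 2k + 6.
Evaluating at k = 10 gives h_{10} = 1286.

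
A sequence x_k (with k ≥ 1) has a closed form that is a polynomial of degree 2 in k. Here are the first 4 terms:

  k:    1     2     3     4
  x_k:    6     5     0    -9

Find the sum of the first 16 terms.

1st diffs: -1, -5, -9.
2nd diffs: -4, -4 (constant).
Newton forward-difference form: x_k = 6 + (-1)·C(k-1,1) + (-4)·C(k-1,2).
Continuing: …, -22, -39, -60, -85, …, x_{16} = -429.
Summing k = 1..16 (16 terms) gives -2264.

-2264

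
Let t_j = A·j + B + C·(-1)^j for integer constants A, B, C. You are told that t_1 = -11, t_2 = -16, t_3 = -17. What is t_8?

At j = 1, 2, 3: A + B - C = -11; 2A + B + C = -16; 3A + B - C = -17.
Subtracting the first from the second: A + 2C = -5.
Subtracting the second from the third: A - 2C = -1.
Solving: C = -1, A = -3, then B = -9.
So t_j = -3·j + (-9) + (-1)·(-1)^j; at j=8 this is -34.

-34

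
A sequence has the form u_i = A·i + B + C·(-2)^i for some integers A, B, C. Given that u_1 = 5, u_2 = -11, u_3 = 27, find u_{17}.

393247

Plug in i = 1, 2, 3: A + B - 2C = 5; 2A + B + 4C = -11; 3A + B - 8C = 27.
Subtracting the first from the second: A + 6C = -16.
Subtracting the second from the third: A - 12C = 38.
Solving: C = -3, A = 2, then B = -3.
So u_i = 2·i + (-3) + (-3)·(-2)^i; at i=17 this is 393247.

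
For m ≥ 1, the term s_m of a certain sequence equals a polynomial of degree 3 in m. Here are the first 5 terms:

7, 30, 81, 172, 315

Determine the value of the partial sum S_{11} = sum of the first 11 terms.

9922

1st diffs: 23, 51, 91, 143.
2nd diffs: 28, 40, 52.
3rd diffs: 12, 12 (constant).
So s_m = 2m^3 + 2m^2 + 3m.
Continuing: …, 522, 805, 1176, 1647, …, s_{11} = 2937.
Summing m = 1..11 (11 terms) gives 9922.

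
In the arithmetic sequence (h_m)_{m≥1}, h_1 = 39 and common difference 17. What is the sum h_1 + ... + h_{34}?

10863

h_m = 39 + (m - 1)·17.
h_{34} = 600; S = 34·(39 + 600)/2 = 10863.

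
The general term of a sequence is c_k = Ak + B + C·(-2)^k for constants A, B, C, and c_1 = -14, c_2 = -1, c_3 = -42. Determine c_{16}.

Plug in k = 1, 2, 3: A + B - 2C = -14; 2A + B + 4C = -1; 3A + B - 8C = -42.
Subtracting the first from the second: A + 6C = 13.
Subtracting the second from the third: A - 12C = -41.
Solving: C = 3, A = -5, then B = -3.
Therefore c_{16} = -80 + (-3) + 3·65536 = 196525.

196525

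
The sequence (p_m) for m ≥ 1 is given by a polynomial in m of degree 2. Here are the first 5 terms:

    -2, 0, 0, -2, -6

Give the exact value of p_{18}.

1st diffs: 2, 0, -2, -4.
2nd diffs: -2, -2, -2 (constant).
Newton forward-difference form: p_m = -2 + 2·C(m-1,1) + (-2)·C(m-1,2).
At m = 18: m-1 = 17, so p_{18} = -2 + 34 - 272 = -240.

-240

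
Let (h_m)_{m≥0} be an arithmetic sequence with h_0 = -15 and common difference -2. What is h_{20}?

h_m = -15 + (m - 0)·(-2).
h_{20} = -15 + 20·(-2) = -55.

-55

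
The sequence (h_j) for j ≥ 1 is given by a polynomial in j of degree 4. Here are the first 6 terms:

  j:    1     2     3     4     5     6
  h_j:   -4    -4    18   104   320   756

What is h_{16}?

54176

1st diffs: 0, 22, 86, 216, 436.
2nd diffs: 22, 64, 130, 220.
3rd diffs: 42, 66, 90.
4th diffs: 24, 24 (constant).
Newton forward-difference form: h_j = -4 + 22·C(j-1,2) + 42·C(j-1,3) + 24·C(j-1,4).
At j = 16: j-1 = 15, so h_{16} = -4 + 2310 + 19110 + 32760 = 54176.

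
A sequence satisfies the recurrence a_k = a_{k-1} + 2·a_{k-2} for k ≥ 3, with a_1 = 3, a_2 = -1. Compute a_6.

Compute successive terms:
a_3 = 5; a_4 = 3; a_5 = 13; a_6 = 19.
(Characteristic roots are 2 and -1.)

19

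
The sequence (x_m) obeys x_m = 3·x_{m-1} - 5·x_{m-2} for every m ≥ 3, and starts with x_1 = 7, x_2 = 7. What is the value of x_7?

Step forward from the initial values:
x_3 = -14, x_4 = -77, x_5 = -161, x_6 = -98, x_7 = 511.

511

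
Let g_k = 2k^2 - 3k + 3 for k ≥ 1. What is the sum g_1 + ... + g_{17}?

Over k = 1..17: Σk = 153, Σk² = 1785.
Total = (2)·1785 + (-3)·153 + (3)·17 = 3162.

3162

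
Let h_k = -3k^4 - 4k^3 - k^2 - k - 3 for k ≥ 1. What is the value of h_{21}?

-620952

h_{21} = -3·21^4 - 4·21^3 - 1·21^2 - 1·21 - 3 = -620952.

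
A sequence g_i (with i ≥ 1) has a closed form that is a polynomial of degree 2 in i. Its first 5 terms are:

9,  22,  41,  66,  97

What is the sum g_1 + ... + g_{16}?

5064

1st diffs: 13, 19, 25, 31.
2nd diffs: 6, 6, 6 (constant).
Newton forward-difference form: g_i = 9 + 13·C(i-1,1) + 6·C(i-1,2).
Continuing: …, 134, 177, 226, 281, …, g_{16} = 834.
Summing i = 1..16 (16 terms) gives 5064.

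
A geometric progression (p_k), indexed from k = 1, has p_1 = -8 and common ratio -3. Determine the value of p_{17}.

p_k = (-8)·(-3)^(k-1).
p_{17} = (-8)·(-3)^16 = -344373768.

-344373768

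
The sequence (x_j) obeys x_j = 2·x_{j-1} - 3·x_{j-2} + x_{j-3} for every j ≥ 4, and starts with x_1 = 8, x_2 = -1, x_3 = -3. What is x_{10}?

Applying the relation repeatedly:
x_4 = 5, x_5 = 18, x_6 = 18, x_7 = -13, x_8 = -62, x_9 = -67, x_{10} = 39.

39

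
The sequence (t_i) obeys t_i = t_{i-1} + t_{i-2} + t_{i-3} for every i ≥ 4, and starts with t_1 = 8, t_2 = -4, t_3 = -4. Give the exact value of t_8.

Step forward from the initial values:
t_4 = 0, t_5 = -8, t_6 = -12, t_7 = -20, t_8 = -40.

-40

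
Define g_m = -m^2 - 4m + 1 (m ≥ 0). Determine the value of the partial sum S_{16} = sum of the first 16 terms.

-1704

Over m = 0..15: Σm = 120, Σm² = 1240.
Total = (-1)·1240 + (-4)·120 + (1)·16 = -1704.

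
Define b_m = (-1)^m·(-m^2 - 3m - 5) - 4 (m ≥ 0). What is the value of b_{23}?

599

(-1)^23 = -1; -m^2 - 3m - 5 at m=23 is -603; so b_{23} = 599.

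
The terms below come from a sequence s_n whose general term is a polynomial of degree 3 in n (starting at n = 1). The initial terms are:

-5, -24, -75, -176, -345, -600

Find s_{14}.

-7896

1st diffs: -19, -51, -101, -169, -255.
2nd diffs: -32, -50, -68, -86.
3rd diffs: -18, -18, -18 (constant).
Newton forward-difference form: s_n = -5 + (-19)·C(n-1,1) + (-32)·C(n-1,2) + (-18)·C(n-1,3).
At n = 14: n-1 = 13, so s_{14} = -5 - 247 - 2496 - 5148 = -7896.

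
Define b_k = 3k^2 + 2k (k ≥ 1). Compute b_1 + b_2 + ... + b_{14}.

3255

Over k = 1..14: Σk = 105, Σk² = 1015.
Total = (3)·1015 + (2)·105 = 3255.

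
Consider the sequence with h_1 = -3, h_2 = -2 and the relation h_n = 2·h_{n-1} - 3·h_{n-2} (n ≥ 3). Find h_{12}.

328

Iterate the recurrence:
h_3 = 5;  h_4 = 16;  h_5 = 17;  h_6 = -14;  h_7 = -79;  h_8 = -116;  h_9 = 5;  h_{10} = 358;  h_{11} = 701;  h_{12} = 328.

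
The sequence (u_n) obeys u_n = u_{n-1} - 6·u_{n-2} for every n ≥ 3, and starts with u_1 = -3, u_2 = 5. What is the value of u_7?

767

u_3 = 23  u_4 = -7  u_5 = -145  u_6 = -103  u_7 = 767.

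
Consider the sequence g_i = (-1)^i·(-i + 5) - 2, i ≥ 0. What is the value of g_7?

(-1)^7 = -1; -i + 5 at i=7 is -2; so g_7 = 0.

0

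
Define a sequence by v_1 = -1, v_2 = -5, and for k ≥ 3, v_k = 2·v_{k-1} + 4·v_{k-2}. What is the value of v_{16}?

Applying the relation repeatedly:
v_3 = -14, v_4 = -48, v_5 = -152, …, v_{13} = -1839104, v_{14} = -5951488, v_{15} = -19259392, v_{16} = -62324736.

-62324736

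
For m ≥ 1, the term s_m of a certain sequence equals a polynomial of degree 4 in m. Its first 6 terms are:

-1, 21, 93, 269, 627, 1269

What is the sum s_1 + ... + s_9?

14811

1st diffs: 22, 72, 176, 358, 642.
2nd diffs: 50, 104, 182, 284.
3rd diffs: 54, 78, 102.
4th diffs: 24, 24 (constant).
Newton forward-difference form: s_m = -1 + 22·C(m-1,1) + 50·C(m-1,2) + 54·C(m-1,3) + 24·C(m-1,4).
Continuing: 2321, 3933, 6279.
Summing m = 1..9 (9 terms) gives 14811.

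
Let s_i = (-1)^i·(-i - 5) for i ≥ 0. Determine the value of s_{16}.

(-1)^16 = 1; -i - 5 at i=16 is -21; so s_{16} = -21.

-21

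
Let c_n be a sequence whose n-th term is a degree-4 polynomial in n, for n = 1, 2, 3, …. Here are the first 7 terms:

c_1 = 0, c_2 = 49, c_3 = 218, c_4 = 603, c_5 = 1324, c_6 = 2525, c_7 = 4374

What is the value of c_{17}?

1st diffs: 49, 169, 385, 721, 1201, 1849.
2nd diffs: 120, 216, 336, 480, 648.
3rd diffs: 96, 120, 144, 168.
4th diffs: 24, 24, 24 (constant).
So c_n = n^4 + 6n^3 - n^2 - 5n - 1.
Evaluating at n = 17 gives c_{17} = 112624.

112624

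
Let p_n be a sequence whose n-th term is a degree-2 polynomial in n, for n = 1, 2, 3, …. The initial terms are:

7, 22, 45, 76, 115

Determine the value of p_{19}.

1501

1st diffs: 15, 23, 31, 39.
2nd diffs: 8, 8, 8 (constant).
Newton forward-difference form: p_n = 7 + 15·C(n-1,1) + 8·C(n-1,2).
At n = 19: n-1 = 18, so p_{19} = 7 + 270 + 1224 = 1501.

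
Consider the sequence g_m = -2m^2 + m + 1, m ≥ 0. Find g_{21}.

g_{21} = -2·21^2 + 1·21 + 1 = -860.

-860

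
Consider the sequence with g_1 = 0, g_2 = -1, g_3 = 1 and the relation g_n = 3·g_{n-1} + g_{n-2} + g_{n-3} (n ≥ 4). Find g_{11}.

Compute successive terms:
g_4 = 2, g_5 = 6, g_6 = 21, g_7 = 71, g_8 = 240, g_9 = 812, g_{10} = 2747, g_{11} = 9293.

9293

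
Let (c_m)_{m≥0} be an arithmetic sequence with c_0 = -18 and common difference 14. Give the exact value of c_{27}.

c_m = -18 + (m - 0)·14.
c_{27} = -18 + 27·14 = 360.

360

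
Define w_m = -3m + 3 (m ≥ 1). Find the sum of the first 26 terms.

Over m = 1..26: Σm = 351.
Total = (-3)·351 + (3)·26 = -975.

-975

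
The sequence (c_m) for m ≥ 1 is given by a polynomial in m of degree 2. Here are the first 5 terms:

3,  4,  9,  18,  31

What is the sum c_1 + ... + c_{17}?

1st diffs: 1, 5, 9, 13.
2nd diffs: 4, 4, 4 (constant).
So c_m = 2m^2 - 5m + 6.
Continuing: …, 48, 69, 94, 123, …, c_{17} = 499.
Summing m = 1..17 (17 terms) gives 2907.

2907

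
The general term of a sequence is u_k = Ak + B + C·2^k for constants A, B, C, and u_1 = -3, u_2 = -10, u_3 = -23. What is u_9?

Plug in k = 1, 2, 3: A + B + 2C = -3; 2A + B + 4C = -10; 3A + B + 8C = -23.
Subtracting the first from the second: A + 2C = -7.
Subtracting the second from the third: A + 4C = -13.
Solving: C = -3, A = -1, then B = 4.
So u_k = -1·k + 4 + (-3)·2^k; at k=9 this is -1541.

-1541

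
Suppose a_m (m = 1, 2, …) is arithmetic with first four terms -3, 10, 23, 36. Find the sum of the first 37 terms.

Common difference d = 13.
a_m = -3 + (m - 1)·13.
a_{37} = 465; S = 37·(-3 + 465)/2 = 8547.

8547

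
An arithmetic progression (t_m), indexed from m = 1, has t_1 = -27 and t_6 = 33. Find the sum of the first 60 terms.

Common difference d = (33 - (-27)) / (6 - 1) = 12.
t_m = -27 + (m - 1)·12.
t_{60} = 681; S = 60·(-27 + 681)/2 = 19620.

19620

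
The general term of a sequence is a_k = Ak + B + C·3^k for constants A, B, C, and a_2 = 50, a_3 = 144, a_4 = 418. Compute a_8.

Write the equations: 2A + B + 9C = 50; 3A + B + 27C = 144; 4A + B + 81C = 418.
Subtracting the first from the second: A + 18C = 94.
Subtracting the second from the third: A + 54C = 274.
Solving: C = 5, A = 4, then B = -3.
So a_k = 4·k + (-3) + 5·3^k; at k=8 this is 32834.

32834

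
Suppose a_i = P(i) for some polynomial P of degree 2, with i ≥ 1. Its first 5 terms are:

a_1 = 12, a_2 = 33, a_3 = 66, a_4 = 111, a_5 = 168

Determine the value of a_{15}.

1st diffs: 21, 33, 45, 57.
2nd diffs: 12, 12, 12 (constant).
So a_i = 6i^2 + 3i + 3.
Evaluating at i = 15 gives a_{15} = 1398.

1398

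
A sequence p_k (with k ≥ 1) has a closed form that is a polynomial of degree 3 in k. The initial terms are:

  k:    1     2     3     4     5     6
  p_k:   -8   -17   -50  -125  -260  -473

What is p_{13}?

-5660

1st diffs: -9, -33, -75, -135, -213.
2nd diffs: -24, -42, -60, -78.
3rd diffs: -18, -18, -18 (constant).
Newton forward-difference form: p_k = -8 + (-9)·C(k-1,1) + (-24)·C(k-1,2) + (-18)·C(k-1,3).
At k = 13: k-1 = 12, so p_{13} = -8 - 108 - 1584 - 3960 = -5660.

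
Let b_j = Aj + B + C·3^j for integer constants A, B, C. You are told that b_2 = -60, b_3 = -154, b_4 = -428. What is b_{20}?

-17433922092

At j = 2, 3, 4: 2A + B + 9C = -60; 3A + B + 27C = -154; 4A + B + 81C = -428.
Subtracting the first from the second: A + 18C = -94.
Subtracting the second from the third: A + 54C = -274.
Solving: C = -5, A = -4, then B = -7.
So b_j = -4·j + (-7) + (-5)·3^j; at j=20 this is -17433922092.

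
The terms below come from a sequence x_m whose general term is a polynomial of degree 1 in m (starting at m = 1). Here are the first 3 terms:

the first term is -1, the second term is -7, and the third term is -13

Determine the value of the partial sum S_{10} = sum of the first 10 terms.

-280

1st diffs: -6, -6 (constant).
So x_m = -6m + 5.
Continuing: …, -19, -25, -31, -37, …, x_{10} = -55.
Summing m = 1..10 (10 terms) gives -280.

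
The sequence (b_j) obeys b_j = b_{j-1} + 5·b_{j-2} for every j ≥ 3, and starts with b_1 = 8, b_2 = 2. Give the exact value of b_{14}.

2216402

Applying the relation repeatedly:
b_3 = 42  b_4 = 52  b_5 = 262  …  b_{11} = 103822  b_{12} = 282882  b_{13} = 801992  b_{14} = 2216402.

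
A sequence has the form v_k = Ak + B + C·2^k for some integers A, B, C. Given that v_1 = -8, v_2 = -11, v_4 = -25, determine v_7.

-140

Plug in k = 1, 2, 4: A + B + 2C = -8; 2A + B + 4C = -11; 4A + B + 16C = -25.
Subtracting the first from the second: A + 2C = -3.
Subtracting the second from the third: 2A + 12C = -14.
Solving: C = -1, A = -1, then B = -5.
Therefore v_7 = -7 + (-5) + (-1)·128 = -140.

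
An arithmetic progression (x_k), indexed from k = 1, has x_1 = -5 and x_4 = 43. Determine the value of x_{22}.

Common difference d = (43 - (-5)) / (4 - 1) = 16.
x_k = -5 + (k - 1)·16.
x_{22} = -5 + 21·16 = 331.

331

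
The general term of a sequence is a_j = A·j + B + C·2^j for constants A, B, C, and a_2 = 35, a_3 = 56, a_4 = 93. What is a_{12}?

Plug in j = 2, 3, 4: 2A + B + 4C = 35; 3A + B + 8C = 56; 4A + B + 16C = 93.
Subtracting the first from the second: A + 4C = 21.
Subtracting the second from the third: A + 8C = 37.
Solving: C = 4, A = 5, then B = 9.
Therefore a_{12} = 60 + 9 + 4·4096 = 16453.

16453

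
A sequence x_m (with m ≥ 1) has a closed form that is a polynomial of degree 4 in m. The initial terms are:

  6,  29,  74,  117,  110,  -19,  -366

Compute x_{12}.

1st diffs: 23, 45, 43, -7, -129, -347.
2nd diffs: 22, -2, -50, -122, -218.
3rd diffs: -24, -48, -72, -96.
4th diffs: -24, -24, -24 (constant).
Newton forward-difference form: x_m = 6 + 23·C(m-1,1) + 22·C(m-1,2) + (-24)·C(m-1,3) + (-24)·C(m-1,4).
At m = 12: m-1 = 11, so x_{12} = 6 + 253 + 1210 - 3960 - 7920 = -10411.

-10411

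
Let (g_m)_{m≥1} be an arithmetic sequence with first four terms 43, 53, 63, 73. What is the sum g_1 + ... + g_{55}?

17215

Common difference d = 10.
g_m = 43 + (m - 1)·10.
g_{55} = 583; S = 55·(43 + 583)/2 = 17215.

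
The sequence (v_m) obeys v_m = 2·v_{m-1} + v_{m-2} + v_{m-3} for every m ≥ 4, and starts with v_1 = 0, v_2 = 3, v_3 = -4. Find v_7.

-78

Applying the relation repeatedly:
v_4 = -5  v_5 = -11  v_6 = -31  v_7 = -78.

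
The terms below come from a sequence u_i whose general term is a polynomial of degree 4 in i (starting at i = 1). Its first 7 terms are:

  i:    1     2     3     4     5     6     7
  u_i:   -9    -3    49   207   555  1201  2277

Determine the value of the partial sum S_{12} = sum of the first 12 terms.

59116

1st diffs: 6, 52, 158, 348, 646, 1076.
2nd diffs: 46, 106, 190, 298, 430.
3rd diffs: 60, 84, 108, 132.
4th diffs: 24, 24, 24 (constant).
Newton forward-difference form: u_i = -9 + 6·C(i-1,1) + 46·C(i-1,2) + 60·C(i-1,3) + 24·C(i-1,4).
Continuing: …, 3939, 6367, 9765, 14361, …, u_{12} = 20407.
Summing i = 1..12 (12 terms) gives 59116.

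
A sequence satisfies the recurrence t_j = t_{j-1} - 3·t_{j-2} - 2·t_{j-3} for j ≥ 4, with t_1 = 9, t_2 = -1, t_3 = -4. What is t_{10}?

-571

Compute successive terms:
t_4 = -19  t_5 = -5  t_6 = 60  t_7 = 113  t_8 = -57  t_9 = -516  t_{10} = -571.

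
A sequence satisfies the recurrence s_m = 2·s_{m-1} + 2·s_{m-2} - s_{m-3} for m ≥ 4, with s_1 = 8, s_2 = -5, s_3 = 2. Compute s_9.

-1126

s_4 = -14; s_5 = -19; s_6 = -68; s_7 = -160; s_8 = -437; s_9 = -1126.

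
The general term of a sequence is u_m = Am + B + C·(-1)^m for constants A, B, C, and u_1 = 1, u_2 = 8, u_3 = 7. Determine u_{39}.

The three given values yield: A + B - C = 1; 2A + B + C = 8; 3A + B - C = 7.
Subtracting the first from the second: A + 2C = 7.
Subtracting the second from the third: A - 2C = -1.
Solving: C = 2, A = 3, then B = 0.
Therefore u_{39} = 117 + 0 + 2·(-1) = 115.

115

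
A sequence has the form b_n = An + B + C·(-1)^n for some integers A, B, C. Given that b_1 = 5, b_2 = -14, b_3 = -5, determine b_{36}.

At n = 1, 2, 3: A + B - C = 5; 2A + B + C = -14; 3A + B - C = -5.
Subtracting the first from the second: A + 2C = -19.
Subtracting the second from the third: A - 2C = 9.
Solving: C = -7, A = -5, then B = 3.
Hence b_{36} = -5·36 + 3 + (-7)·1 = -184.

-184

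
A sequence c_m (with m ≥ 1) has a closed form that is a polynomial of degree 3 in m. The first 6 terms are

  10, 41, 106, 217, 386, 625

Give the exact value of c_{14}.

1st diffs: 31, 65, 111, 169, 239.
2nd diffs: 34, 46, 58, 70.
3rd diffs: 12, 12, 12 (constant).
Newton forward-difference form: c_m = 10 + 31·C(m-1,1) + 34·C(m-1,2) + 12·C(m-1,3).
At m = 14: m-1 = 13, so c_{14} = 10 + 403 + 2652 + 3432 = 6497.

6497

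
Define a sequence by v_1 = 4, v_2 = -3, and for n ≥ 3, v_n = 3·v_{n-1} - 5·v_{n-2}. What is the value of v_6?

147

Iterate the recurrence:
v_3 = -29  v_4 = -72  v_5 = -71  v_6 = 147.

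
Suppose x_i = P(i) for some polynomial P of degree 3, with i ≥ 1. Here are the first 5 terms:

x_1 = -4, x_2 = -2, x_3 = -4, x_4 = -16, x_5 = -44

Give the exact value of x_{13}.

-1564

1st diffs: 2, -2, -12, -28.
2nd diffs: -4, -10, -16.
3rd diffs: -6, -6 (constant).
So x_i = -i^3 + 4i^2 - 3i - 4.
Evaluating at i = 13 gives x_{13} = -1564.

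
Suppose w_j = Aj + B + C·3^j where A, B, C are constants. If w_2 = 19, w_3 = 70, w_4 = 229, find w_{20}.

The three given values yield: 2A + B + 9C = 19; 3A + B + 27C = 70; 4A + B + 81C = 229.
Subtracting the first from the second: A + 18C = 51.
Subtracting the second from the third: A + 54C = 159.
Solving: C = 3, A = -3, then B = -2.
So w_j = -3·j + (-2) + 3·3^j; at j=20 this is 10460353141.

10460353141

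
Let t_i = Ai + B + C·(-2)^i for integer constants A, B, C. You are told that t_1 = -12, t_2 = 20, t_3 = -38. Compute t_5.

The three given values yield: A + B - 2C = -12; 2A + B + 4C = 20; 3A + B - 8C = -38.
Subtracting the first from the second: A + 6C = 32.
Subtracting the second from the third: A - 12C = -58.
Solving: C = 5, A = 2, then B = -4.
Therefore t_5 = 10 + (-4) + 5·(-32) = -154.

-154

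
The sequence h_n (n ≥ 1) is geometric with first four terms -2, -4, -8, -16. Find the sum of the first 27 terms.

Common ratio r = 2.
h_n = (-2)·2^(n-1).
S = (-2)·(2^27 - 1)/(2 - 1) = (-2)·(134217728 - 1)/(1) = -268435454.

-268435454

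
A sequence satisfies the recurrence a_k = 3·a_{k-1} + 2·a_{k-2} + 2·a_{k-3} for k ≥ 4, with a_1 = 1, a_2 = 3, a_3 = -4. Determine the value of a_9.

-2858

Applying the relation repeatedly:
a_4 = -4; a_5 = -14; a_6 = -58; a_7 = -210; a_8 = -774; a_9 = -2858.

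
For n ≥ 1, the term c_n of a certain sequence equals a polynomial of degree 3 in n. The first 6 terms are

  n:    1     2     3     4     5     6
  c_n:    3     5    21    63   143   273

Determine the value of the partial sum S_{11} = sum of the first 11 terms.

1st diffs: 2, 16, 42, 80, 130.
2nd diffs: 14, 26, 38, 50.
3rd diffs: 12, 12, 12 (constant).
Newton forward-difference form: c_n = 3 + 2·C(n-1,1) + 14·C(n-1,2) + 12·C(n-1,3).
Continuing: …, 465, 731, 1083, 1533, …, c_{11} = 2093.
Summing n = 1..11 (11 terms) gives 6413.

6413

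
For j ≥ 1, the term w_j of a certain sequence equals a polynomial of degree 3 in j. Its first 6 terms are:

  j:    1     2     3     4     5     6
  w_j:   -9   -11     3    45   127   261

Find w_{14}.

4645

1st diffs: -2, 14, 42, 82, 134.
2nd diffs: 16, 28, 40, 52.
3rd diffs: 12, 12, 12 (constant).
So w_j = 2j^3 - 4j^2 - 4j - 3.
Evaluating at j = 14 gives w_{14} = 4645.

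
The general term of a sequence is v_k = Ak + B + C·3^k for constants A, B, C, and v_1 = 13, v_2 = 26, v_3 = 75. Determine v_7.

Write the equations: A + B + 3C = 13; 2A + B + 9C = 26; 3A + B + 27C = 75.
Subtracting the first from the second: A + 6C = 13.
Subtracting the second from the third: A + 18C = 49.
Solving: C = 3, A = -5, then B = 9.
Therefore v_7 = -35 + 9 + 3·2187 = 6535.

6535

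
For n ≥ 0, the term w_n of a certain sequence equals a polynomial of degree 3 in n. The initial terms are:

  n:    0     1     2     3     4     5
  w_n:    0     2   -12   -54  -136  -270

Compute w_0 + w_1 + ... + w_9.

-4350

1st diffs: 2, -14, -42, -82, -134.
2nd diffs: -16, -28, -40, -52.
3rd diffs: -12, -12, -12 (constant).
So w_n = -2n^3 - 2n^2 + 6n.
Continuing: -468, -742, -1104, -1566.
Summing n = 0..9 (10 terms) gives -4350.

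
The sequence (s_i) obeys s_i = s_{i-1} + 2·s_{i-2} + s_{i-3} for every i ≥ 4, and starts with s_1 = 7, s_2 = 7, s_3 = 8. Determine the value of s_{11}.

Iterate the recurrence:
s_4 = 29, s_5 = 52, s_6 = 118, s_7 = 251, s_8 = 539, s_9 = 1159, s_{10} = 2488, s_{11} = 5345.

5345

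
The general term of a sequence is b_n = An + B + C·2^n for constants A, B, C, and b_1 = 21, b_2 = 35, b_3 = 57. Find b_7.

At n = 1, 2, 3: A + B + 2C = 21; 2A + B + 4C = 35; 3A + B + 8C = 57.
Subtracting the first from the second: A + 2C = 14.
Subtracting the second from the third: A + 4C = 22.
Solving: C = 4, A = 6, then B = 7.
Hence b_7 = 6·7 + 7 + 4·128 = 561.

561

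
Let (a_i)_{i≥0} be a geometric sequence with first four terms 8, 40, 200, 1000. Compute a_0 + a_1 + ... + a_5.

Common ratio r = 5.
a_i = 8·5^(i-0).
S = 8·(5^6 - 1)/(5 - 1) = 8·(15625 - 1)/(4) = 31248.

31248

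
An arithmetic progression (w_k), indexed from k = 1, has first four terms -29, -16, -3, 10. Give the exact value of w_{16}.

166

Common difference d = 13.
w_k = -29 + (k - 1)·13.
w_{16} = -29 + 15·13 = 166.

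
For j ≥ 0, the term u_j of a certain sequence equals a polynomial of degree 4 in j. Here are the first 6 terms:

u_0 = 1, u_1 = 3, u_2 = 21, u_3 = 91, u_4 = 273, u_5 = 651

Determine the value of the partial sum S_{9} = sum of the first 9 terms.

1st diffs: 2, 18, 70, 182, 378.
2nd diffs: 16, 52, 112, 196.
3rd diffs: 36, 60, 84.
4th diffs: 24, 24 (constant).
Newton forward-difference form: u_j = 1 + 2·C(j,1) + 16·C(j,2) + 36·C(j,3) + 24·C(j,4).
Continuing: 1333, 2451, 4161.
Summing j = 0..8 (9 terms) gives 8985.

8985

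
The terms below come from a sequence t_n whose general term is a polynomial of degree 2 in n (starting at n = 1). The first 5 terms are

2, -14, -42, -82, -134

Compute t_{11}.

1st diffs: -16, -28, -40, -52.
2nd diffs: -12, -12, -12 (constant).
Newton forward-difference form: t_n = 2 + (-16)·C(n-1,1) + (-12)·C(n-1,2).
At n = 11: n-1 = 10, so t_{11} = 2 - 160 - 540 = -698.

-698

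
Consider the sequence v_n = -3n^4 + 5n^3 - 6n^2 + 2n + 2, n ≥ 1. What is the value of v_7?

v_7 = -3·7^4 + 5·7^3 - 6·7^2 + 2·7 + 2 = -5766.

-5766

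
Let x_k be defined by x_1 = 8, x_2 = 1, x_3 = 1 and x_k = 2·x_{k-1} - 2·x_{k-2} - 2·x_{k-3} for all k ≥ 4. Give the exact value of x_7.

20

Applying the relation repeatedly:
x_4 = -16; x_5 = -36; x_6 = -42; x_7 = 20.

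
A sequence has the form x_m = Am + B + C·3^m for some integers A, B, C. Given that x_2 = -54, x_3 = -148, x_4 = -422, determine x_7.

At m = 2, 3, 4: 2A + B + 9C = -54; 3A + B + 27C = -148; 4A + B + 81C = -422.
Subtracting the first from the second: A + 18C = -94.
Subtracting the second from the third: A + 54C = -274.
Solving: C = -5, A = -4, then B = -1.
Hence x_7 = -4·7 + (-1) + (-5)·2187 = -10964.

-10964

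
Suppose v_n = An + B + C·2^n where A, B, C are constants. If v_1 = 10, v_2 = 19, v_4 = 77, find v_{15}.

163826

Write the equations: A + B + 2C = 10; 2A + B + 4C = 19; 4A + B + 16C = 77.
Subtracting the first from the second: A + 2C = 9.
Subtracting the second from the third: 2A + 12C = 58.
Solving: C = 5, A = -1, then B = 1.
Hence v_{15} = -1·15 + 1 + 5·32768 = 163826.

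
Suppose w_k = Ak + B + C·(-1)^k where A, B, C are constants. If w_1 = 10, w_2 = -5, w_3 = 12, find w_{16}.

9

The three given values yield: A + B - C = 10; 2A + B + C = -5; 3A + B - C = 12.
Subtracting the first from the second: A + 2C = -15.
Subtracting the second from the third: A - 2C = 17.
Solving: C = -8, A = 1, then B = 1.
So w_k = 1·k + 1 + (-8)·(-1)^k; at k=16 this is 9.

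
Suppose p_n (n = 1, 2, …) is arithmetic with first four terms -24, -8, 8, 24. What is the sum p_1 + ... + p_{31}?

Common difference d = 16.
p_n = -24 + (n - 1)·16.
p_{31} = 456; S = 31·(-24 + 456)/2 = 6696.

6696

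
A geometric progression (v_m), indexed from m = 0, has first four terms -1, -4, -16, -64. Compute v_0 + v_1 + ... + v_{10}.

-1398101

Common ratio r = 4.
v_m = (-1)·4^(m-0).
S = (-1)·(4^11 - 1)/(4 - 1) = (-1)·(4194304 - 1)/(3) = -1398101.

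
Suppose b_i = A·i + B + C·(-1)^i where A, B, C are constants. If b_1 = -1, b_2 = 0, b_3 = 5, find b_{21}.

59

The three given values yield: A + B - C = -1; 2A + B + C = 0; 3A + B - C = 5.
Subtracting the first from the second: A + 2C = 1.
Subtracting the second from the third: A - 2C = 5.
Solving: C = -1, A = 3, then B = -5.
Therefore b_{21} = 63 + (-5) + (-1)·(-1) = 59.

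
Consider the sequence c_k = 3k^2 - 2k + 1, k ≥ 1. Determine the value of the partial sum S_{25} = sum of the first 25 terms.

15950

Over k = 1..25: Σk = 325, Σk² = 5525.
Total = (3)·5525 + (-2)·325 + (1)·25 = 15950.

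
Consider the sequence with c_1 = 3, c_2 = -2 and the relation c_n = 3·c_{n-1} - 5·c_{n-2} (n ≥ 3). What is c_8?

Iterate the recurrence:
c_3 = -21;  c_4 = -53;  c_5 = -54;  c_6 = 103;  c_7 = 579;  c_8 = 1222.

1222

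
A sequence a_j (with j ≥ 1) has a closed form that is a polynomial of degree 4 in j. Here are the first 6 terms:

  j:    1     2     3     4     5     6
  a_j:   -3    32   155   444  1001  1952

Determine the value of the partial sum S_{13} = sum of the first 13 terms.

114517

1st diffs: 35, 123, 289, 557, 951.
2nd diffs: 88, 166, 268, 394.
3rd diffs: 78, 102, 126.
4th diffs: 24, 24 (constant).
Newton forward-difference form: a_j = -3 + 35·C(j-1,1) + 88·C(j-1,2) + 78·C(j-1,3) + 24·C(j-1,4).
Continuing: …, 3447, 5660, 8789, 13056, …, a_{13} = 35265.
Summing j = 1..13 (13 terms) gives 114517.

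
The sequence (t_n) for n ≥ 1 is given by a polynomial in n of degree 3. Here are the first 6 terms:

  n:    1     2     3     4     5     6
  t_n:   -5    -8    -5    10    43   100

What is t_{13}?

1st diffs: -3, 3, 15, 33, 57.
2nd diffs: 6, 12, 18, 24.
3rd diffs: 6, 6, 6 (constant).
Newton forward-difference form: t_n = -5 + (-3)·C(n-1,1) + 6·C(n-1,2) + 6·C(n-1,3).
At n = 13: n-1 = 12, so t_{13} = -5 - 36 + 396 + 1320 = 1675.

1675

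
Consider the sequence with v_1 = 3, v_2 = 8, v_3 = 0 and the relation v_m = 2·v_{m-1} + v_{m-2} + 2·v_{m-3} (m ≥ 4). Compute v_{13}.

Compute successive terms:
v_4 = 14  v_5 = 44  v_6 = 102  v_7 = 276  v_8 = 742  v_9 = 1964  v_{10} = 5222  v_{11} = 13892  v_{12} = 36934  v_{13} = 98204.

98204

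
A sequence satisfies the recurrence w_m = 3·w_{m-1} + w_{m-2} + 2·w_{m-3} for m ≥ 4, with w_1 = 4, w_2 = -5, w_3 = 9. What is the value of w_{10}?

Compute successive terms:
w_4 = 30;  w_5 = 89;  w_6 = 315;  w_7 = 1094;  w_8 = 3775;  w_9 = 13049;  w_{10} = 45110.

45110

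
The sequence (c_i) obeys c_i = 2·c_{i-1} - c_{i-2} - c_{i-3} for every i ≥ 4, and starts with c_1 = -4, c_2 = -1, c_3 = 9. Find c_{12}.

-322

Iterate the recurrence:
c_4 = 23;  c_5 = 38;  c_6 = 44;  c_7 = 27;  c_8 = -28;  c_9 = -127;  c_{10} = -253;  c_{11} = -351;  c_{12} = -322.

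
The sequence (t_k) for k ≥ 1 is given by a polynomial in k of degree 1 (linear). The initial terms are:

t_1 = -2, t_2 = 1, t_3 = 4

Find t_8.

19

1st diffs: 3, 3 (constant).
So t_k = 3k - 5.
Evaluating at k = 8 gives t_8 = 19.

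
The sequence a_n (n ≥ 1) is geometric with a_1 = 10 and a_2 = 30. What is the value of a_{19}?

3874204890

Common ratio r = 3.
a_n = 10·3^(n-1).
a_{19} = 10·3^18 = 3874204890.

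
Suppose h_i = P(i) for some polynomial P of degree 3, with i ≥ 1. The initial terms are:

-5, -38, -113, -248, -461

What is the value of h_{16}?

1st diffs: -33, -75, -135, -213.
2nd diffs: -42, -60, -78.
3rd diffs: -18, -18 (constant).
So h_i = -3i^3 - 3i^2 - 3i + 4.
Evaluating at i = 16 gives h_{16} = -13100.

-13100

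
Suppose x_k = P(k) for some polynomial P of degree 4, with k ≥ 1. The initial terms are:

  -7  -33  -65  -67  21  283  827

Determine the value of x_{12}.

1st diffs: -26, -32, -2, 88, 262, 544.
2nd diffs: -6, 30, 90, 174, 282.
3rd diffs: 36, 60, 84, 108.
4th diffs: 24, 24, 24 (constant).
Newton forward-difference form: x_k = -7 + (-26)·C(k-1,1) + (-6)·C(k-1,2) + 36·C(k-1,3) + 24·C(k-1,4).
At k = 12: k-1 = 11, so x_{12} = -7 - 286 - 330 + 5940 + 7920 = 13237.

13237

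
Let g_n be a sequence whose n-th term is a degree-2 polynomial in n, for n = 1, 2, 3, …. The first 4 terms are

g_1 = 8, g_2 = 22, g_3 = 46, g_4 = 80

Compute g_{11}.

1st diffs: 14, 24, 34.
2nd diffs: 10, 10 (constant).
Newton forward-difference form: g_n = 8 + 14·C(n-1,1) + 10·C(n-1,2).
At n = 11: n-1 = 10, so g_{11} = 8 + 140 + 450 = 598.

598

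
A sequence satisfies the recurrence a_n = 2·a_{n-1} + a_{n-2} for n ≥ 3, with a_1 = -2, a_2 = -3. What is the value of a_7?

-268

Iterate the recurrence:
a_3 = -8  a_4 = -19  a_5 = -46  a_6 = -111  a_7 = -268.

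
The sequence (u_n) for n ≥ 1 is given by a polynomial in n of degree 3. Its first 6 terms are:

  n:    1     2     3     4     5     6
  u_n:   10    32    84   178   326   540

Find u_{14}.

6068

1st diffs: 22, 52, 94, 148, 214.
2nd diffs: 30, 42, 54, 66.
3rd diffs: 12, 12, 12 (constant).
So u_n = 2n^3 + 3n^2 - n + 6.
Evaluating at n = 14 gives u_{14} = 6068.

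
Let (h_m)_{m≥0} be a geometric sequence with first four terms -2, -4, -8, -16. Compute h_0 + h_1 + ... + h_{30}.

-4294967294

Common ratio r = 2.
h_m = (-2)·2^(m-0).
S = (-2)·(2^31 - 1)/(2 - 1) = (-2)·(2147483648 - 1)/(1) = -4294967294.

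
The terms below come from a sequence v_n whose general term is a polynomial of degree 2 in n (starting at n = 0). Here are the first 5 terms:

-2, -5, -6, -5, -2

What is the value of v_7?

19

1st diffs: -3, -1, 1, 3.
2nd diffs: 2, 2, 2 (constant).
Newton forward-difference form: v_n = -2 + (-3)·C(n,1) + 2·C(n,2).
At n = 7: n = 7, so v_7 = -2 - 21 + 42 = 19.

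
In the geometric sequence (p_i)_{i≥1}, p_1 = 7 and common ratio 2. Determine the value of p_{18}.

p_i = 7·2^(i-1).
p_{18} = 7·2^17 = 917504.

917504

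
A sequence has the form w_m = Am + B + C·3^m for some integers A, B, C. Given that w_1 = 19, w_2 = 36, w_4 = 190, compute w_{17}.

258280419

Write the equations: A + B + 3C = 19; 2A + B + 9C = 36; 4A + B + 81C = 190.
Subtracting the first from the second: A + 6C = 17.
Subtracting the second from the third: 2A + 72C = 154.
Solving: C = 2, A = 5, then B = 8.
Therefore w_{17} = 85 + 8 + 2·129140163 = 258280419.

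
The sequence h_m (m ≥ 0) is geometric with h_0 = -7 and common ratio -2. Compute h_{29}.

h_m = (-7)·(-2)^(m-0).
h_{29} = (-7)·(-2)^29 = 3758096384.

3758096384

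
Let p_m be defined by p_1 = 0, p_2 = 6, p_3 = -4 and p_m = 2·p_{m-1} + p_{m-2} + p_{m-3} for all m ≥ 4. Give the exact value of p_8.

Compute successive terms:
p_4 = -2, p_5 = -2, p_6 = -10, p_7 = -24, p_8 = -60.

-60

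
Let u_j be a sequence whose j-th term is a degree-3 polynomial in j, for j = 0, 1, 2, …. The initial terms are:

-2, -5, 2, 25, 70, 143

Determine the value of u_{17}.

5387

1st diffs: -3, 7, 23, 45, 73.
2nd diffs: 10, 16, 22, 28.
3rd diffs: 6, 6, 6 (constant).
So u_j = j^3 + 2j^2 - 6j - 2.
Evaluating at j = 17 gives u_{17} = 5387.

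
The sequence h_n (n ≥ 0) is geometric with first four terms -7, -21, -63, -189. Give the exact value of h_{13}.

Common ratio r = 3.
h_n = (-7)·3^(n-0).
h_{13} = (-7)·3^13 = -11160261.

-11160261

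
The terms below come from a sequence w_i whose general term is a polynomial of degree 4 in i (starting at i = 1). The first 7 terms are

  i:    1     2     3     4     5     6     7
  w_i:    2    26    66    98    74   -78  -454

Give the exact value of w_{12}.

-10734

1st diffs: 24, 40, 32, -24, -152, -376.
2nd diffs: 16, -8, -56, -128, -224.
3rd diffs: -24, -48, -72, -96.
4th diffs: -24, -24, -24 (constant).
Newton forward-difference form: w_i = 2 + 24·C(i-1,1) + 16·C(i-1,2) + (-24)·C(i-1,3) + (-24)·C(i-1,4).
At i = 12: i-1 = 11, so w_{12} = 2 + 264 + 880 - 3960 - 7920 = -10734.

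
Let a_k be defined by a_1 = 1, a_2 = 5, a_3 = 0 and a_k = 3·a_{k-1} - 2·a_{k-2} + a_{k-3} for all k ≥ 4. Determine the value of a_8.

-253

Compute successive terms:
a_4 = -9, a_5 = -22, a_6 = -48, a_7 = -109, a_8 = -253.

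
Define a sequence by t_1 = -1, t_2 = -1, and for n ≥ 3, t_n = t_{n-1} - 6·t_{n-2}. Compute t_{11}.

Step forward from the initial values:
t_3 = 5; t_4 = 11; t_5 = -19; t_6 = -85; t_7 = 29; t_8 = 539; t_9 = 365; t_{10} = -2869; t_{11} = -5059.

-5059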